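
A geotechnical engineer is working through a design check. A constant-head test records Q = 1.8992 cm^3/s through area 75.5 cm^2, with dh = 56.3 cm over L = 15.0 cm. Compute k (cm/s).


Compute hydraulic gradient:
i = dh / L = 56.3 / 15.0 = 3.75333
Then apply Darcy's law:
k = Q / (A * i)
k = 1.8992 / (75.5 * 3.75333)
k = 1.8992 / 283.377
k = 0.006702 cm/s


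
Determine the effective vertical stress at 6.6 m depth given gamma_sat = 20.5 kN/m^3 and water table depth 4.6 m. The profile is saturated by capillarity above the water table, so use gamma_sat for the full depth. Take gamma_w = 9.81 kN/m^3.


Total stress = gamma_sat * depth
sigma = 20.5 * 6.6 = 135.3 kPa
Pore water pressure u = gamma_w * (depth - d_wt)
u = 9.81 * (6.6 - 4.6) = 19.62 kPa
Effective stress = sigma - u
sigma' = 135.3 - 19.62 = 115.68 kPa


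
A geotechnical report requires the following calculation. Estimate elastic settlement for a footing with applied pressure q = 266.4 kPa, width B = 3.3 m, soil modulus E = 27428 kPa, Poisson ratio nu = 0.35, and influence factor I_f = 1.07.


Result: 30.094 mm

Derivation:
Using Se = q * B * (1 - nu^2) * I_f / E
1 - nu^2 = 1 - 0.35^2 = 0.8775
Se = 266.4 * 3.3 * 0.8775 * 1.07 / 27428
Se = 0.030094 m
Convert to mm: Se = 0.030094 * 1000 = 30.094 mm


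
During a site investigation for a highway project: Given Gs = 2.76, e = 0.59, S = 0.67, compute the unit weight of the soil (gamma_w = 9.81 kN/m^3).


Using gamma = gamma_w * (Gs + S*e) / (1 + e)
Numerator: Gs + S*e = 2.76 + 0.67*0.59 = 3.1553
Denominator: 1 + e = 1 + 0.59 = 1.59
gamma = 9.81 * 3.1553 / 1.59
gamma = 19.468 kN/m^3


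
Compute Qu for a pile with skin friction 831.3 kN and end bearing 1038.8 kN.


Result: 1870.1 kN

Derivation:
Using Qu = Qf + Qb
Qu = 831.3 + 1038.8
Qu = 1870.1 kN


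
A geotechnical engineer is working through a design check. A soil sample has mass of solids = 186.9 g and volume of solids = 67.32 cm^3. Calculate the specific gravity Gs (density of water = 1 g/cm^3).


Using Gs = m_s / (V_s * rho_w)
Since rho_w = 1 g/cm^3:
Gs = 186.9 / 67.32
Gs = 2.776


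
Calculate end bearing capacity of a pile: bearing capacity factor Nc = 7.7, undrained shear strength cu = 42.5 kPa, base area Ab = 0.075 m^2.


Using Qb = Nc * cu * Ab
Qb = 7.7 * 42.5 * 0.075
Qb = 24.54 kN


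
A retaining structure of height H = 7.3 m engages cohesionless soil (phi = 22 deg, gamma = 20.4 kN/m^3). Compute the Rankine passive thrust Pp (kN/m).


Compute passive earth pressure coefficient:
Kp = tan^2(45 + phi/2) = tan^2(56.0) = 2.197987
Compute passive force:
Pp = 0.5 * Kp * gamma * H^2
Pp = 0.5 * 2.197987 * 20.4 * 7.3^2
Pp = 1194.73 kN/m


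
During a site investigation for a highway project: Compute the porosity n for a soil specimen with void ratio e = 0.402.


Using the relation n = e / (1 + e)
n = 0.402 / (1 + 0.402)
n = 0.402 / 1.402
n = 0.2867


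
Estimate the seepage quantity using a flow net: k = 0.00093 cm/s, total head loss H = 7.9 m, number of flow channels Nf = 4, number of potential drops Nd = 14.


Result: 2.099e-05 m^3/s per m

Derivation:
Convert k to m/s for unit consistency with H:
k = 0.00093 cm/s = 0.00093 / 100 m/s = 9.3e-06 m/s
Using q = k * H * Nf / Nd
Nf / Nd = 4 / 14 = 0.2857
q = 9.3e-06 * 7.9 * 0.2857
q = 2.099e-05 m^3/s per m


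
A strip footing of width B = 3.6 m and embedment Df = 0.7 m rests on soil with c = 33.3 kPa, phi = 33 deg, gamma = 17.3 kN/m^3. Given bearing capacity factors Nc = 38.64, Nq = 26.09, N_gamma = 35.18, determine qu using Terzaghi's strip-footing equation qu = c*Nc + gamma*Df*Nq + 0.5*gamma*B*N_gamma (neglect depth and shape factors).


Compute qu = c*Nc + gamma*Df*Nq + 0.5*gamma*B*N_gamma
Term 1: 33.3 * 38.64 = 1286.712
Term 2: 17.3 * 0.7 * 26.09 = 315.9499
Term 3: 0.5 * 17.3 * 3.6 * 35.18 = 1095.5052
qu = 1286.712 + 315.9499 + 1095.5052
qu = 2698.17 kPa


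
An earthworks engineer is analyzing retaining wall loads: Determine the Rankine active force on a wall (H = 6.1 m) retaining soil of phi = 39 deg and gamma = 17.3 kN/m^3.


Result: 73.23 kN/m

Derivation:
Compute active earth pressure coefficient:
Ka = tan^2(45 - phi/2) = tan^2(25.5) = 0.227506
Compute active force:
Pa = 0.5 * Ka * gamma * H^2
Pa = 0.5 * 0.227506 * 17.3 * 6.1^2
Pa = 73.23 kN/m


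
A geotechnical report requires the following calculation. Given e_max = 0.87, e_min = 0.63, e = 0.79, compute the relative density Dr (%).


Using Dr = (e_max - e) / (e_max - e_min) * 100
e_max - e = 0.87 - 0.79 = 0.08
e_max - e_min = 0.87 - 0.63 = 0.24
Dr = 0.08 / 0.24 * 100
Dr = 33.33 %


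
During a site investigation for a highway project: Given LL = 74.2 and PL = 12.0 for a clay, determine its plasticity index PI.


Using PI = LL - PL
PI = 74.2 - 12.0
PI = 62.2


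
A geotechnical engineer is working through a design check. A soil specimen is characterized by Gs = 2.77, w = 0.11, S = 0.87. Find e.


Using the relation e = Gs * w / S
e = 2.77 * 0.11 / 0.87
e = 0.3502


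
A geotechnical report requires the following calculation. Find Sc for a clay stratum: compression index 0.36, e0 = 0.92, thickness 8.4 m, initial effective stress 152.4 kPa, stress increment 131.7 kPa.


Using Sc = Cc * H / (1 + e0) * log10((sigma0 + delta_sigma) / sigma0)
Stress ratio = (152.4 + 131.7) / 152.4 = 1.86417
log10(1.86417) = 0.270486
Cc * H / (1 + e0) = 0.36 * 8.4 / (1 + 0.92) = 1.575
Sc = 1.575 * 0.270486
Sc = 0.426 m


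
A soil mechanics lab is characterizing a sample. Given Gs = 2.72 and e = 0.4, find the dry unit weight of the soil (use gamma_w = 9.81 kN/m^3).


Using gamma_d = Gs * gamma_w / (1 + e)
gamma_d = 2.72 * 9.81 / (1 + 0.4)
gamma_d = 2.72 * 9.81 / 1.4
gamma_d = 19.059 kN/m^3


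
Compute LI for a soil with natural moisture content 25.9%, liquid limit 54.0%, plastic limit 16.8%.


Result: 0.245

Derivation:
First compute the plasticity index:
PI = LL - PL = 54.0 - 16.8 = 37.2
Then compute the liquidity index:
LI = (w - PL) / PI
LI = (25.9 - 16.8) / 37.2
LI = 0.245


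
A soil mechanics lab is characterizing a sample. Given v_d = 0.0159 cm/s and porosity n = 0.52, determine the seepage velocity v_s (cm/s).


Using v_s = v_d / n
v_s = 0.0159 / 0.52
v_s = 0.03058 cm/s


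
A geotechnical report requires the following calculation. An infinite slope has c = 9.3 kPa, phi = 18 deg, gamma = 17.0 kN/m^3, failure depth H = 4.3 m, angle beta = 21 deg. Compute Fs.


Using Fs = c / (gamma*H*sin(beta)*cos(beta)) + tan(phi)/tan(beta)
Cohesion contribution = 9.3 / (17.0*4.3*sin(21)*cos(21))
Cohesion contribution = 0.380264
Friction contribution = tan(18)/tan(21) = 0.846445
Fs = 0.380264 + 0.846445
Fs = 1.227


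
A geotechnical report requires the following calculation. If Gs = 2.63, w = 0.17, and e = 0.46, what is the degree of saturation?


Using S = Gs * w / e
S = 2.63 * 0.17 / 0.46
S = 0.972


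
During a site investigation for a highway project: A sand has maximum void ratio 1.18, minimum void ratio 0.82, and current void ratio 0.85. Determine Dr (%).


Using Dr = (e_max - e) / (e_max - e_min) * 100
e_max - e = 1.18 - 0.85 = 0.33
e_max - e_min = 1.18 - 0.82 = 0.36
Dr = 0.33 / 0.36 * 100
Dr = 91.67 %


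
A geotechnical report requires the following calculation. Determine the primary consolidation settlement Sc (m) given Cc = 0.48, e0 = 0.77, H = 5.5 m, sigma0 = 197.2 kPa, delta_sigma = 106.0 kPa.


Using Sc = Cc * H / (1 + e0) * log10((sigma0 + delta_sigma) / sigma0)
Stress ratio = (197.2 + 106.0) / 197.2 = 1.53753
log10(1.53753) = 0.186822
Cc * H / (1 + e0) = 0.48 * 5.5 / (1 + 0.77) = 1.49153
Sc = 1.49153 * 0.186822
Sc = 0.2787 m


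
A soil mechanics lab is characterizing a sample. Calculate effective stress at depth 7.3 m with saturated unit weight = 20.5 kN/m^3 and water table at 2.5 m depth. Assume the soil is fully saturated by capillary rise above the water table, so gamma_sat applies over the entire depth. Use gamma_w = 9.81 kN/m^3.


Total stress = gamma_sat * depth
sigma = 20.5 * 7.3 = 149.65 kPa
Pore water pressure u = gamma_w * (depth - d_wt)
u = 9.81 * (7.3 - 2.5) = 47.088 kPa
Effective stress = sigma - u
sigma' = 149.65 - 47.088 = 102.56 kPa


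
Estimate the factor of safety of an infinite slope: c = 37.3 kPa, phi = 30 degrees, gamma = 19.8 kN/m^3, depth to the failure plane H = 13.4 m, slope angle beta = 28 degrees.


Using Fs = c / (gamma*H*sin(beta)*cos(beta)) + tan(phi)/tan(beta)
Cohesion contribution = 37.3 / (19.8*13.4*sin(28)*cos(28))
Cohesion contribution = 0.339152
Friction contribution = tan(30)/tan(28) = 1.08584
Fs = 0.339152 + 1.08584
Fs = 1.425


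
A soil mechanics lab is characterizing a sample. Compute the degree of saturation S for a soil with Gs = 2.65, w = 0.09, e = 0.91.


Using S = Gs * w / e
S = 2.65 * 0.09 / 0.91
S = 0.2621


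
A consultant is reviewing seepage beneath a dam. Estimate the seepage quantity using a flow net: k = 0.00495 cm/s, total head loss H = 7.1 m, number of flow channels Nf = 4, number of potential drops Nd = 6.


Convert k to m/s for unit consistency with H:
k = 0.00495 cm/s = 0.00495 / 100 m/s = 4.95e-05 m/s
Using q = k * H * Nf / Nd
Nf / Nd = 4 / 6 = 0.6667
q = 4.95e-05 * 7.1 * 0.6667
q = 0.0002343 m^3/s per m


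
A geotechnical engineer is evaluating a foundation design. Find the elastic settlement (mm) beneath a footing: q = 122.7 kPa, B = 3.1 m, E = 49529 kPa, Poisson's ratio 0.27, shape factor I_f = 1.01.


Using Se = q * B * (1 - nu^2) * I_f / E
1 - nu^2 = 1 - 0.27^2 = 0.9271
Se = 122.7 * 3.1 * 0.9271 * 1.01 / 49529
Se = 0.007191 m
Convert to mm: Se = 0.007191 * 1000 = 7.191 mm


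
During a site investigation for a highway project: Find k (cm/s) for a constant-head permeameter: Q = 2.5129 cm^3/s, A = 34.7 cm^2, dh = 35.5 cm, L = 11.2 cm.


Compute hydraulic gradient:
i = dh / L = 35.5 / 11.2 = 3.16964
Then apply Darcy's law:
k = Q / (A * i)
k = 2.5129 / (34.7 * 3.16964)
k = 2.5129 / 109.987
k = 0.022847 cm/s


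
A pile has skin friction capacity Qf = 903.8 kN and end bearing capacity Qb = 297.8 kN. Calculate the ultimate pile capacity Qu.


Result: 1201.6 kN

Derivation:
Using Qu = Qf + Qb
Qu = 903.8 + 297.8
Qu = 1201.6 kN


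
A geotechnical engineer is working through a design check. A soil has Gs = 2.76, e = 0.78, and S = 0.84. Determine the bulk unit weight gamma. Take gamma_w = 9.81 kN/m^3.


Using gamma = gamma_w * (Gs + S*e) / (1 + e)
Numerator: Gs + S*e = 2.76 + 0.84*0.78 = 3.4152
Denominator: 1 + e = 1 + 0.78 = 1.78
gamma = 9.81 * 3.4152 / 1.78
gamma = 18.822 kN/m^3


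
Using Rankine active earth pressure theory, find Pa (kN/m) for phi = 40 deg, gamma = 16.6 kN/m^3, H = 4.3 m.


Result: 33.37 kN/m

Derivation:
Compute active earth pressure coefficient:
Ka = tan^2(45 - phi/2) = tan^2(25.0) = 0.217443
Compute active force:
Pa = 0.5 * Ka * gamma * H^2
Pa = 0.5 * 0.217443 * 16.6 * 4.3^2
Pa = 33.37 kN/m


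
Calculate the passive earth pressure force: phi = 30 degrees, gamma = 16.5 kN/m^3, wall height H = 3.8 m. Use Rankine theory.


Compute passive earth pressure coefficient:
Kp = tan^2(45 + phi/2) = tan^2(60.0) = 3
Compute passive force:
Pp = 0.5 * Kp * gamma * H^2
Pp = 0.5 * 3 * 16.5 * 3.8^2
Pp = 357.39 kN/m


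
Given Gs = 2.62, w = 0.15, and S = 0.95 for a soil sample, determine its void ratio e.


Using the relation e = Gs * w / S
e = 2.62 * 0.15 / 0.95
e = 0.4137


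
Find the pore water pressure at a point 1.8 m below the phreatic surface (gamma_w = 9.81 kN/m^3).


Using u = gamma_w * h_w
u = 9.81 * 1.8
u = 17.66 kPa


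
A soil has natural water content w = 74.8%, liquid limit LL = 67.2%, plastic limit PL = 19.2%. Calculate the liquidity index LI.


Result: 1.158

Derivation:
First compute the plasticity index:
PI = LL - PL = 67.2 - 19.2 = 48.0
Then compute the liquidity index:
LI = (w - PL) / PI
LI = (74.8 - 19.2) / 48.0
LI = 1.158


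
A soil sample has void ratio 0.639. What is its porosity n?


Using the relation n = e / (1 + e)
n = 0.639 / (1 + 0.639)
n = 0.639 / 1.639
n = 0.3899


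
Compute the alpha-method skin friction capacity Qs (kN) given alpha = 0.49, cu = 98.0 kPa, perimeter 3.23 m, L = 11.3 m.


Result: 1752.68 kN

Derivation:
Using Qs = alpha * cu * perimeter * L
Qs = 0.49 * 98.0 * 3.23 * 11.3
Qs = 1752.68 kN


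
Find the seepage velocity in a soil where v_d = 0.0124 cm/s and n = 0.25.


Result: 0.0496 cm/s

Derivation:
Using v_s = v_d / n
v_s = 0.0124 / 0.25
v_s = 0.0496 cm/s


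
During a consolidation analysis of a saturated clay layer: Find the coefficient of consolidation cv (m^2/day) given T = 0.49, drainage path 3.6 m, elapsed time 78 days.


Result: 0.08142 m^2/day

Derivation:
Using cv = T * H_dr^2 / t
H_dr^2 = 3.6^2 = 12.96
cv = 0.49 * 12.96 / 78
cv = 0.08142 m^2/day


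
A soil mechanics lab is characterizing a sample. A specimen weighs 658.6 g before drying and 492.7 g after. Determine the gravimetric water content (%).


Result: 33.67 %

Derivation:
Using w = (m_wet - m_dry) / m_dry * 100
m_wet - m_dry = 658.6 - 492.7 = 165.9 g
w = 165.9 / 492.7 * 100
w = 33.67 %


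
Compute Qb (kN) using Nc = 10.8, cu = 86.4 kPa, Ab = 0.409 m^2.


Result: 381.65 kN

Derivation:
Using Qb = Nc * cu * Ab
Qb = 10.8 * 86.4 * 0.409
Qb = 381.65 kN


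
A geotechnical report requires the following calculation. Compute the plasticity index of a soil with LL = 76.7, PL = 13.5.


Using PI = LL - PL
PI = 76.7 - 13.5
PI = 63.2


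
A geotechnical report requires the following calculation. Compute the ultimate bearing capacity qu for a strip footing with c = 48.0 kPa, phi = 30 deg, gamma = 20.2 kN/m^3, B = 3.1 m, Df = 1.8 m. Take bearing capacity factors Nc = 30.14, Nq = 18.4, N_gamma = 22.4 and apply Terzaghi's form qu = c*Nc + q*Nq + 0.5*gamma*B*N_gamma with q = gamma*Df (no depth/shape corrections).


Compute qu = c*Nc + gamma*Df*Nq + 0.5*gamma*B*N_gamma
Term 1: 48.0 * 30.14 = 1446.72
Term 2: 20.2 * 1.8 * 18.4 = 669.024
Term 3: 0.5 * 20.2 * 3.1 * 22.4 = 701.344
qu = 1446.72 + 669.024 + 701.344
qu = 2817.09 kPa


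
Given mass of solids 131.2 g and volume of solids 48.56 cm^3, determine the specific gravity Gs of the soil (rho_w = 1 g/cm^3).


Using Gs = m_s / (V_s * rho_w)
Since rho_w = 1 g/cm^3:
Gs = 131.2 / 48.56
Gs = 2.702


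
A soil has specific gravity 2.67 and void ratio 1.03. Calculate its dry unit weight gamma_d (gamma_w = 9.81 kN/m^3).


Result: 12.903 kN/m^3

Derivation:
Using gamma_d = Gs * gamma_w / (1 + e)
gamma_d = 2.67 * 9.81 / (1 + 1.03)
gamma_d = 2.67 * 9.81 / 2.03
gamma_d = 12.903 kN/m^3


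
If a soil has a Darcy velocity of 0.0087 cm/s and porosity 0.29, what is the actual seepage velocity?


Using v_s = v_d / n
v_s = 0.0087 / 0.29
v_s = 0.03 cm/s


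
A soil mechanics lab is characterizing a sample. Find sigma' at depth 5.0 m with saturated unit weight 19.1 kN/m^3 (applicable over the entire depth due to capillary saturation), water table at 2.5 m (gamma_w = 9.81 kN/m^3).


Total stress = gamma_sat * depth
sigma = 19.1 * 5.0 = 95.5 kPa
Pore water pressure u = gamma_w * (depth - d_wt)
u = 9.81 * (5.0 - 2.5) = 24.525 kPa
Effective stress = sigma - u
sigma' = 95.5 - 24.525 = 70.98 kPa


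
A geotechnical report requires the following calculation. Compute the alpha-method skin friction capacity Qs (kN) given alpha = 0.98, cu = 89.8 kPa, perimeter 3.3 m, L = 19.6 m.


Using Qs = alpha * cu * perimeter * L
Qs = 0.98 * 89.8 * 3.3 * 19.6
Qs = 5692.1 kN


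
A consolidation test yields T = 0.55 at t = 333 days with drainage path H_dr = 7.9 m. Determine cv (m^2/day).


Using cv = T * H_dr^2 / t
H_dr^2 = 7.9^2 = 62.41
cv = 0.55 * 62.41 / 333
cv = 0.10308 m^2/day


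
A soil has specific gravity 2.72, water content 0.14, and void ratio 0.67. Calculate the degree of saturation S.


Using S = Gs * w / e
S = 2.72 * 0.14 / 0.67
S = 0.5684


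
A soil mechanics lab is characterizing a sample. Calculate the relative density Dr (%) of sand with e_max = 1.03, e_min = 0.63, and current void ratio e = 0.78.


Using Dr = (e_max - e) / (e_max - e_min) * 100
e_max - e = 1.03 - 0.78 = 0.25
e_max - e_min = 1.03 - 0.63 = 0.4
Dr = 0.25 / 0.4 * 100
Dr = 62.5 %


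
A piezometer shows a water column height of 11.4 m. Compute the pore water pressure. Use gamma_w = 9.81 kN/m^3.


Using u = gamma_w * h_w
u = 9.81 * 11.4
u = 111.83 kPa


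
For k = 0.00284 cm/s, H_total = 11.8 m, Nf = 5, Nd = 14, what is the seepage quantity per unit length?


Convert k to m/s for unit consistency with H:
k = 0.00284 cm/s = 0.00284 / 100 m/s = 2.84e-05 m/s
Using q = k * H * Nf / Nd
Nf / Nd = 5 / 14 = 0.3571
q = 2.84e-05 * 11.8 * 0.3571
q = 0.0001197 m^3/s per m


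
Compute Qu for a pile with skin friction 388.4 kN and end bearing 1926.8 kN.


Using Qu = Qf + Qb
Qu = 388.4 + 1926.8
Qu = 2315.2 kN


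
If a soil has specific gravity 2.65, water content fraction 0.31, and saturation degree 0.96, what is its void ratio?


Result: 0.8557

Derivation:
Using the relation e = Gs * w / S
e = 2.65 * 0.31 / 0.96
e = 0.8557


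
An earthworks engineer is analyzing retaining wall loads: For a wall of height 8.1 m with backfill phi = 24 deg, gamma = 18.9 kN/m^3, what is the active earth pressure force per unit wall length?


Result: 261.48 kN/m

Derivation:
Compute active earth pressure coefficient:
Ka = tan^2(45 - phi/2) = tan^2(33.0) = 0.42173
Compute active force:
Pa = 0.5 * Ka * gamma * H^2
Pa = 0.5 * 0.42173 * 18.9 * 8.1^2
Pa = 261.48 kN/m


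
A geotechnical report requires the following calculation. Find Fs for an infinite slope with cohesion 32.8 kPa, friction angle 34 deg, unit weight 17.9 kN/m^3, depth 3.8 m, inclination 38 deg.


Using Fs = c / (gamma*H*sin(beta)*cos(beta)) + tan(phi)/tan(beta)
Cohesion contribution = 32.8 / (17.9*3.8*sin(38)*cos(38))
Cohesion contribution = 0.993947
Friction contribution = tan(34)/tan(38) = 0.863332
Fs = 0.993947 + 0.863332
Fs = 1.857


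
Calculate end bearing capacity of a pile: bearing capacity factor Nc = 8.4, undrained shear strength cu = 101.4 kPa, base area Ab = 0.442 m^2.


Using Qb = Nc * cu * Ab
Qb = 8.4 * 101.4 * 0.442
Qb = 376.48 kN


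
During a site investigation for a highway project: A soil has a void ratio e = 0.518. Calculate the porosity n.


Using the relation n = e / (1 + e)
n = 0.518 / (1 + 0.518)
n = 0.518 / 1.518
n = 0.3412


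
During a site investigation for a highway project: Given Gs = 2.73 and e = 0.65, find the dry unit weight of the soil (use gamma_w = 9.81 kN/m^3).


Using gamma_d = Gs * gamma_w / (1 + e)
gamma_d = 2.73 * 9.81 / (1 + 0.65)
gamma_d = 2.73 * 9.81 / 1.65
gamma_d = 16.231 kN/m^3


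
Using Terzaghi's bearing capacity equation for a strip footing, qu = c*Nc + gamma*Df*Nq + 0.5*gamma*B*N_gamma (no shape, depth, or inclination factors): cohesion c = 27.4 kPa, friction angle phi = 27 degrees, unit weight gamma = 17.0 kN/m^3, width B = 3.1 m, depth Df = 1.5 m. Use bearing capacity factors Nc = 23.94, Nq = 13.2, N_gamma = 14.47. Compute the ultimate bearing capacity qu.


Compute qu = c*Nc + gamma*Df*Nq + 0.5*gamma*B*N_gamma
Term 1: 27.4 * 23.94 = 655.956
Term 2: 17.0 * 1.5 * 13.2 = 336.6
Term 3: 0.5 * 17.0 * 3.1 * 14.47 = 381.2845
qu = 655.956 + 336.6 + 381.2845
qu = 1373.84 kPa


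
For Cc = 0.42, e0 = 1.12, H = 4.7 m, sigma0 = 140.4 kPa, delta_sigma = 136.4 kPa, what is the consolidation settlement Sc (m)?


Using Sc = Cc * H / (1 + e0) * log10((sigma0 + delta_sigma) / sigma0)
Stress ratio = (140.4 + 136.4) / 140.4 = 1.97151
log10(1.97151) = 0.294799
Cc * H / (1 + e0) = 0.42 * 4.7 / (1 + 1.12) = 0.931132
Sc = 0.931132 * 0.294799
Sc = 0.2745 m


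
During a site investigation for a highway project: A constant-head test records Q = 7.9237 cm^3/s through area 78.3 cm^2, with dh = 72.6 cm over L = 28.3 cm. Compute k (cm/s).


Compute hydraulic gradient:
i = dh / L = 72.6 / 28.3 = 2.56537
Then apply Darcy's law:
k = Q / (A * i)
k = 7.9237 / (78.3 * 2.56537)
k = 7.9237 / 200.869
k = 0.039447 cm/s


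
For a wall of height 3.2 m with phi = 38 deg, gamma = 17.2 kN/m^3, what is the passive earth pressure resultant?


Result: 370.2 kN/m

Derivation:
Compute passive earth pressure coefficient:
Kp = tan^2(45 + phi/2) = tan^2(64.0) = 4.203746
Compute passive force:
Pp = 0.5 * Kp * gamma * H^2
Pp = 0.5 * 4.203746 * 17.2 * 3.2^2
Pp = 370.2 kN/m


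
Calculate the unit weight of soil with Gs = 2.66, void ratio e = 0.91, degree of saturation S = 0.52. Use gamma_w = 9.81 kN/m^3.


Result: 16.093 kN/m^3

Derivation:
Using gamma = gamma_w * (Gs + S*e) / (1 + e)
Numerator: Gs + S*e = 2.66 + 0.52*0.91 = 3.1332
Denominator: 1 + e = 1 + 0.91 = 1.91
gamma = 9.81 * 3.1332 / 1.91
gamma = 16.093 kN/m^3


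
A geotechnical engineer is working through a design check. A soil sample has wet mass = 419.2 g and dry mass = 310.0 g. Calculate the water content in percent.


Result: 35.23 %

Derivation:
Using w = (m_wet - m_dry) / m_dry * 100
m_wet - m_dry = 419.2 - 310.0 = 109.2 g
w = 109.2 / 310.0 * 100
w = 35.23 %


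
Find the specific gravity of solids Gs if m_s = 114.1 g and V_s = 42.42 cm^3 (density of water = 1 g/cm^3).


Using Gs = m_s / (V_s * rho_w)
Since rho_w = 1 g/cm^3:
Gs = 114.1 / 42.42
Gs = 2.69


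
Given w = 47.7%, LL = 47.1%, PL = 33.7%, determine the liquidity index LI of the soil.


Result: 1.045

Derivation:
First compute the plasticity index:
PI = LL - PL = 47.1 - 33.7 = 13.4
Then compute the liquidity index:
LI = (w - PL) / PI
LI = (47.7 - 33.7) / 13.4
LI = 1.045


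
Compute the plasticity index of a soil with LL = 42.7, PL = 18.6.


Result: 24.1

Derivation:
Using PI = LL - PL
PI = 42.7 - 18.6
PI = 24.1


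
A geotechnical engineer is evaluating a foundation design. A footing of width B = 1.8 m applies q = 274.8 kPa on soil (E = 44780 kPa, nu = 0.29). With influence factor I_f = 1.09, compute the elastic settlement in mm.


Using Se = q * B * (1 - nu^2) * I_f / E
1 - nu^2 = 1 - 0.29^2 = 0.9159
Se = 274.8 * 1.8 * 0.9159 * 1.09 / 44780
Se = 0.011028 m
Convert to mm: Se = 0.011028 * 1000 = 11.028 mm


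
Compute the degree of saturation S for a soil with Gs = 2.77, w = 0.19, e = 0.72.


Using S = Gs * w / e
S = 2.77 * 0.19 / 0.72
S = 0.731


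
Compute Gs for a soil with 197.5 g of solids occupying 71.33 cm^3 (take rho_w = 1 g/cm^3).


Using Gs = m_s / (V_s * rho_w)
Since rho_w = 1 g/cm^3:
Gs = 197.5 / 71.33
Gs = 2.769


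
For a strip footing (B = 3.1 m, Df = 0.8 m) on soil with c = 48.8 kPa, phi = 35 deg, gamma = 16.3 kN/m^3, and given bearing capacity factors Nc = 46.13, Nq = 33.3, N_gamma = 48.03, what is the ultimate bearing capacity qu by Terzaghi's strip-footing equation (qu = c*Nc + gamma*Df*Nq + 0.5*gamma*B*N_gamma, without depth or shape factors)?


Result: 3898.85 kPa

Derivation:
Compute qu = c*Nc + gamma*Df*Nq + 0.5*gamma*B*N_gamma
Term 1: 48.8 * 46.13 = 2251.144
Term 2: 16.3 * 0.8 * 33.3 = 434.232
Term 3: 0.5 * 16.3 * 3.1 * 48.03 = 1213.47795
qu = 2251.144 + 434.232 + 1213.47795
qu = 3898.85 kPa


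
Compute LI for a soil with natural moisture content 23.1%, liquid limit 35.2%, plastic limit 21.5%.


Result: 0.117

Derivation:
First compute the plasticity index:
PI = LL - PL = 35.2 - 21.5 = 13.7
Then compute the liquidity index:
LI = (w - PL) / PI
LI = (23.1 - 21.5) / 13.7
LI = 0.117


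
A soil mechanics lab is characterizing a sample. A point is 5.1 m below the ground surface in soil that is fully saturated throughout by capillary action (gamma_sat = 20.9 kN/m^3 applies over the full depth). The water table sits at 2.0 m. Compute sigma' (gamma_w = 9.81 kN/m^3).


Total stress = gamma_sat * depth
sigma = 20.9 * 5.1 = 106.59 kPa
Pore water pressure u = gamma_w * (depth - d_wt)
u = 9.81 * (5.1 - 2.0) = 30.411 kPa
Effective stress = sigma - u
sigma' = 106.59 - 30.411 = 76.18 kPa


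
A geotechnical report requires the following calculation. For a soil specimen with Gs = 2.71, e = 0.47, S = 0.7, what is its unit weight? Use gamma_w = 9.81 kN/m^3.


Result: 20.281 kN/m^3

Derivation:
Using gamma = gamma_w * (Gs + S*e) / (1 + e)
Numerator: Gs + S*e = 2.71 + 0.7*0.47 = 3.039
Denominator: 1 + e = 1 + 0.47 = 1.47
gamma = 9.81 * 3.039 / 1.47
gamma = 20.281 kN/m^3


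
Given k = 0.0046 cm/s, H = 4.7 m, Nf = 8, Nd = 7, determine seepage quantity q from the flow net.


Result: 0.0002471 m^3/s per m

Derivation:
Convert k to m/s for unit consistency with H:
k = 0.0046 cm/s = 0.0046 / 100 m/s = 4.6e-05 m/s
Using q = k * H * Nf / Nd
Nf / Nd = 8 / 7 = 1.1429
q = 4.6e-05 * 4.7 * 1.1429
q = 0.0002471 m^3/s per m


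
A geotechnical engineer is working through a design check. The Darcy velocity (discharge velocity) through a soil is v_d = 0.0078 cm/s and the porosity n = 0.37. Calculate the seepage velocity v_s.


Using v_s = v_d / n
v_s = 0.0078 / 0.37
v_s = 0.02108 cm/s


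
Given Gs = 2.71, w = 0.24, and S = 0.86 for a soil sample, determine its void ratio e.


Using the relation e = Gs * w / S
e = 2.71 * 0.24 / 0.86
e = 0.7563


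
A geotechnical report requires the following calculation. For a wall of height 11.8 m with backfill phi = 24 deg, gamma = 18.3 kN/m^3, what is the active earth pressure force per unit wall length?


Result: 537.3 kN/m

Derivation:
Compute active earth pressure coefficient:
Ka = tan^2(45 - phi/2) = tan^2(33.0) = 0.42173
Compute active force:
Pa = 0.5 * Ka * gamma * H^2
Pa = 0.5 * 0.42173 * 18.3 * 11.8^2
Pa = 537.3 kN/m


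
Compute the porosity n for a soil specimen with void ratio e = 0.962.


Using the relation n = e / (1 + e)
n = 0.962 / (1 + 0.962)
n = 0.962 / 1.962
n = 0.4903


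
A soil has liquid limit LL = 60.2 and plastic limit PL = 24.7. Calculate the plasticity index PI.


Using PI = LL - PL
PI = 60.2 - 24.7
PI = 35.5


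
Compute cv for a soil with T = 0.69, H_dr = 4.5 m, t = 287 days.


Result: 0.04868 m^2/day

Derivation:
Using cv = T * H_dr^2 / t
H_dr^2 = 4.5^2 = 20.25
cv = 0.69 * 20.25 / 287
cv = 0.04868 m^2/day


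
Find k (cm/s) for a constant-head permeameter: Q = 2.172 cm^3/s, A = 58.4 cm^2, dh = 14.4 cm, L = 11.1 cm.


Result: 0.028669 cm/s

Derivation:
Compute hydraulic gradient:
i = dh / L = 14.4 / 11.1 = 1.2973
Then apply Darcy's law:
k = Q / (A * i)
k = 2.172 / (58.4 * 1.2973)
k = 2.172 / 75.7622
k = 0.028669 cm/s


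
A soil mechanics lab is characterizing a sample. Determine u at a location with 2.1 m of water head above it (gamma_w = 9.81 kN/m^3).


Using u = gamma_w * h_w
u = 9.81 * 2.1
u = 20.6 kPa


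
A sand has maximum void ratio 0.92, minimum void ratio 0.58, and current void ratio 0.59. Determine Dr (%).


Using Dr = (e_max - e) / (e_max - e_min) * 100
e_max - e = 0.92 - 0.59 = 0.33
e_max - e_min = 0.92 - 0.58 = 0.34
Dr = 0.33 / 0.34 * 100
Dr = 97.06 %


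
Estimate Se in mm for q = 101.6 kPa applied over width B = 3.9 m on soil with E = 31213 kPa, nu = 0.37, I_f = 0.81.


Result: 8.875 mm

Derivation:
Using Se = q * B * (1 - nu^2) * I_f / E
1 - nu^2 = 1 - 0.37^2 = 0.8631
Se = 101.6 * 3.9 * 0.8631 * 0.81 / 31213
Se = 0.008875 m
Convert to mm: Se = 0.008875 * 1000 = 8.875 mm


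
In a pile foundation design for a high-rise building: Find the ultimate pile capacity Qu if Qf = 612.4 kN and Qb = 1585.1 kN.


Using Qu = Qf + Qb
Qu = 612.4 + 1585.1
Qu = 2197.5 kN


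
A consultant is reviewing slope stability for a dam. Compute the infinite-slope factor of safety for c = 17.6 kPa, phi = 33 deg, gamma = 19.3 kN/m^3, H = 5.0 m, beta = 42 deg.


Using Fs = c / (gamma*H*sin(beta)*cos(beta)) + tan(phi)/tan(beta)
Cohesion contribution = 17.6 / (19.3*5.0*sin(42)*cos(42))
Cohesion contribution = 0.366776
Friction contribution = tan(33)/tan(42) = 0.72124
Fs = 0.366776 + 0.72124
Fs = 1.088


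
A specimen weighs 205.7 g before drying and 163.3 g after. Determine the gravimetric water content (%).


Using w = (m_wet - m_dry) / m_dry * 100
m_wet - m_dry = 205.7 - 163.3 = 42.4 g
w = 42.4 / 163.3 * 100
w = 25.96 %


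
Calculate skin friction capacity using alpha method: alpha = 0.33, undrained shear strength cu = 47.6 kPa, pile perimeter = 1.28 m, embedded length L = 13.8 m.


Using Qs = alpha * cu * perimeter * L
Qs = 0.33 * 47.6 * 1.28 * 13.8
Qs = 277.47 kN


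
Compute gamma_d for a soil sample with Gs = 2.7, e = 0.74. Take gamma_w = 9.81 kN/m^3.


Result: 15.222 kN/m^3

Derivation:
Using gamma_d = Gs * gamma_w / (1 + e)
gamma_d = 2.7 * 9.81 / (1 + 0.74)
gamma_d = 2.7 * 9.81 / 1.74
gamma_d = 15.222 kN/m^3


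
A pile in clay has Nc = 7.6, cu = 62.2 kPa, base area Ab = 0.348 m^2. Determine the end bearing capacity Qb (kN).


Using Qb = Nc * cu * Ab
Qb = 7.6 * 62.2 * 0.348
Qb = 164.51 kN


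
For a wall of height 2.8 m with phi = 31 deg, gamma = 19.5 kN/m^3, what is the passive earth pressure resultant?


Result: 238.8 kN/m

Derivation:
Compute passive earth pressure coefficient:
Kp = tan^2(45 + phi/2) = tan^2(60.5) = 3.124035
Compute passive force:
Pp = 0.5 * Kp * gamma * H^2
Pp = 0.5 * 3.124035 * 19.5 * 2.8^2
Pp = 238.8 kN/m


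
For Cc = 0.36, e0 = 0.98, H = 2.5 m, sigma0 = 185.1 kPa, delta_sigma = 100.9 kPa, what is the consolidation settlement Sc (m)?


Using Sc = Cc * H / (1 + e0) * log10((sigma0 + delta_sigma) / sigma0)
Stress ratio = (185.1 + 100.9) / 185.1 = 1.54511
log10(1.54511) = 0.18896
Cc * H / (1 + e0) = 0.36 * 2.5 / (1 + 0.98) = 0.454545
Sc = 0.454545 * 0.18896
Sc = 0.0859 m


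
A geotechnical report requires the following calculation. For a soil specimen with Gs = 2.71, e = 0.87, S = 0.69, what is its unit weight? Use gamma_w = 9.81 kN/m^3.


Using gamma = gamma_w * (Gs + S*e) / (1 + e)
Numerator: Gs + S*e = 2.71 + 0.69*0.87 = 3.3103
Denominator: 1 + e = 1 + 0.87 = 1.87
gamma = 9.81 * 3.3103 / 1.87
gamma = 17.366 kN/m^3


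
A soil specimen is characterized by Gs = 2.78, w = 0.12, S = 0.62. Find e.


Using the relation e = Gs * w / S
e = 2.78 * 0.12 / 0.62
e = 0.5381


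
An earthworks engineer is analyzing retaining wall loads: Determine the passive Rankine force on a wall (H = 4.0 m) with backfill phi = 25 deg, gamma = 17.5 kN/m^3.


Compute passive earth pressure coefficient:
Kp = tan^2(45 + phi/2) = tan^2(57.5) = 2.463913
Compute passive force:
Pp = 0.5 * Kp * gamma * H^2
Pp = 0.5 * 2.463913 * 17.5 * 4.0^2
Pp = 344.95 kN/m


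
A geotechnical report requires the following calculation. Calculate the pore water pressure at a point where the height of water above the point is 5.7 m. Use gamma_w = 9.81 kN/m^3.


Using u = gamma_w * h_w
u = 9.81 * 5.7
u = 55.92 kPa


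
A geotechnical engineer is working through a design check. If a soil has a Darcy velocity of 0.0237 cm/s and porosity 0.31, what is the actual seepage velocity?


Result: 0.07645 cm/s

Derivation:
Using v_s = v_d / n
v_s = 0.0237 / 0.31
v_s = 0.07645 cm/s


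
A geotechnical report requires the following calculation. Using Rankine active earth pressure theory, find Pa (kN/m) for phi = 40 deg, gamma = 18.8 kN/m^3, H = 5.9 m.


Result: 71.15 kN/m

Derivation:
Compute active earth pressure coefficient:
Ka = tan^2(45 - phi/2) = tan^2(25.0) = 0.217443
Compute active force:
Pa = 0.5 * Ka * gamma * H^2
Pa = 0.5 * 0.217443 * 18.8 * 5.9^2
Pa = 71.15 kN/m


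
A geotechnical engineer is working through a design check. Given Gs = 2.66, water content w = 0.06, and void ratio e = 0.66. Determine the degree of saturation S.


Using S = Gs * w / e
S = 2.66 * 0.06 / 0.66
S = 0.2418


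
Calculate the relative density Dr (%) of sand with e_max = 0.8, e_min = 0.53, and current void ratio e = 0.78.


Result: 7.41 %

Derivation:
Using Dr = (e_max - e) / (e_max - e_min) * 100
e_max - e = 0.8 - 0.78 = 0.02
e_max - e_min = 0.8 - 0.53 = 0.27
Dr = 0.02 / 0.27 * 100
Dr = 7.41 %


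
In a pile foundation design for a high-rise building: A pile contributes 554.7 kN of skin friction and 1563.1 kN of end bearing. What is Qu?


Result: 2117.8 kN

Derivation:
Using Qu = Qf + Qb
Qu = 554.7 + 1563.1
Qu = 2117.8 kN


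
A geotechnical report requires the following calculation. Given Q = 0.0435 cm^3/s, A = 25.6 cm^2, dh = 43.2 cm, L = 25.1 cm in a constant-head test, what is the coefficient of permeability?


Compute hydraulic gradient:
i = dh / L = 43.2 / 25.1 = 1.72112
Then apply Darcy's law:
k = Q / (A * i)
k = 0.0435 / (25.6 * 1.72112)
k = 0.0435 / 44.0606
k = 0.000987 cm/s


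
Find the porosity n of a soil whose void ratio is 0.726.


Using the relation n = e / (1 + e)
n = 0.726 / (1 + 0.726)
n = 0.726 / 1.726
n = 0.4206


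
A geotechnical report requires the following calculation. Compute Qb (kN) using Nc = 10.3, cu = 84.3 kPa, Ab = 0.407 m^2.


Using Qb = Nc * cu * Ab
Qb = 10.3 * 84.3 * 0.407
Qb = 353.39 kN


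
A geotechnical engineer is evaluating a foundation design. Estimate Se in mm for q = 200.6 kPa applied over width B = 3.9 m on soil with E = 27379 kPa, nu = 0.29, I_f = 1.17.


Using Se = q * B * (1 - nu^2) * I_f / E
1 - nu^2 = 1 - 0.29^2 = 0.9159
Se = 200.6 * 3.9 * 0.9159 * 1.17 / 27379
Se = 0.030620 m
Convert to mm: Se = 0.030620 * 1000 = 30.62 mm


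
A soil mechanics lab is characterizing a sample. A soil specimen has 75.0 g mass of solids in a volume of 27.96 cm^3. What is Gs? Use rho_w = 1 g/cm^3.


Result: 2.682

Derivation:
Using Gs = m_s / (V_s * rho_w)
Since rho_w = 1 g/cm^3:
Gs = 75.0 / 27.96
Gs = 2.682


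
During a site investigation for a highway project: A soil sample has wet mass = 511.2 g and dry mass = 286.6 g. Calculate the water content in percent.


Using w = (m_wet - m_dry) / m_dry * 100
m_wet - m_dry = 511.2 - 286.6 = 224.6 g
w = 224.6 / 286.6 * 100
w = 78.37 %


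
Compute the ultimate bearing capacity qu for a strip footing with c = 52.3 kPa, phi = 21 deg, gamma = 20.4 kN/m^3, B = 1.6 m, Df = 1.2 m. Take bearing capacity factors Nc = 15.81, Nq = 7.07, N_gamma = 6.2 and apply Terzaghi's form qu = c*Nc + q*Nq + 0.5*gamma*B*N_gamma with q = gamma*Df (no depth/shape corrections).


Result: 1101.12 kPa

Derivation:
Compute qu = c*Nc + gamma*Df*Nq + 0.5*gamma*B*N_gamma
Term 1: 52.3 * 15.81 = 826.863
Term 2: 20.4 * 1.2 * 7.07 = 173.0736
Term 3: 0.5 * 20.4 * 1.6 * 6.2 = 101.184
qu = 826.863 + 173.0736 + 101.184
qu = 1101.12 kPa


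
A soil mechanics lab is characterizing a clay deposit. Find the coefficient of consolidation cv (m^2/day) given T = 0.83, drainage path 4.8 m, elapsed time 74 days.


Result: 0.25842 m^2/day

Derivation:
Using cv = T * H_dr^2 / t
H_dr^2 = 4.8^2 = 23.04
cv = 0.83 * 23.04 / 74
cv = 0.25842 m^2/day


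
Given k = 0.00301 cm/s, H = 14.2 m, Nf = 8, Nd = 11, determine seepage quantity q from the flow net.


Convert k to m/s for unit consistency with H:
k = 0.00301 cm/s = 0.00301 / 100 m/s = 3.01e-05 m/s
Using q = k * H * Nf / Nd
Nf / Nd = 8 / 11 = 0.7273
q = 3.01e-05 * 14.2 * 0.7273
q = 0.0003109 m^3/s per m


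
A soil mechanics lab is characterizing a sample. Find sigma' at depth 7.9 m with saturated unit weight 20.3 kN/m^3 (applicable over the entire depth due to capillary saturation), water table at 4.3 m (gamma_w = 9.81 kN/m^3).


Total stress = gamma_sat * depth
sigma = 20.3 * 7.9 = 160.37 kPa
Pore water pressure u = gamma_w * (depth - d_wt)
u = 9.81 * (7.9 - 4.3) = 35.316 kPa
Effective stress = sigma - u
sigma' = 160.37 - 35.316 = 125.05 kPa


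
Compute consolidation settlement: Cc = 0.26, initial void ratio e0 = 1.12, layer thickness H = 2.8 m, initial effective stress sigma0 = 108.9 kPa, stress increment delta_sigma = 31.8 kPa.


Using Sc = Cc * H / (1 + e0) * log10((sigma0 + delta_sigma) / sigma0)
Stress ratio = (108.9 + 31.8) / 108.9 = 1.29201
log10(1.29201) = 0.111266
Cc * H / (1 + e0) = 0.26 * 2.8 / (1 + 1.12) = 0.343396
Sc = 0.343396 * 0.111266
Sc = 0.0382 m


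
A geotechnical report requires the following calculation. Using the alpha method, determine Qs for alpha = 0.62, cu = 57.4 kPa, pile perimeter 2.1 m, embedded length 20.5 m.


Using Qs = alpha * cu * perimeter * L
Qs = 0.62 * 57.4 * 2.1 * 20.5
Qs = 1532.06 kN


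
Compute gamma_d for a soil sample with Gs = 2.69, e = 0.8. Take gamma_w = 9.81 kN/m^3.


Using gamma_d = Gs * gamma_w / (1 + e)
gamma_d = 2.69 * 9.81 / (1 + 0.8)
gamma_d = 2.69 * 9.81 / 1.8
gamma_d = 14.66 kN/m^3


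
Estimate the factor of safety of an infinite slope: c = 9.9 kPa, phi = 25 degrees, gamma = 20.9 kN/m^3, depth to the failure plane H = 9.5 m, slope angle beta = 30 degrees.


Using Fs = c / (gamma*H*sin(beta)*cos(beta)) + tan(phi)/tan(beta)
Cohesion contribution = 9.9 / (20.9*9.5*sin(30)*cos(30))
Cohesion contribution = 0.11515
Friction contribution = tan(25)/tan(30) = 0.807669
Fs = 0.11515 + 0.807669
Fs = 0.923


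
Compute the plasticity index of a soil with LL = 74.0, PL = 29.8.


Using PI = LL - PL
PI = 74.0 - 29.8
PI = 44.2


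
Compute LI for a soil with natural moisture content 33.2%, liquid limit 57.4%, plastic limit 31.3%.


First compute the plasticity index:
PI = LL - PL = 57.4 - 31.3 = 26.1
Then compute the liquidity index:
LI = (w - PL) / PI
LI = (33.2 - 31.3) / 26.1
LI = 0.073


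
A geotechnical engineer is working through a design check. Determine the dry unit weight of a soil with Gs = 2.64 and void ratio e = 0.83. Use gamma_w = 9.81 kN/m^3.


Result: 14.152 kN/m^3

Derivation:
Using gamma_d = Gs * gamma_w / (1 + e)
gamma_d = 2.64 * 9.81 / (1 + 0.83)
gamma_d = 2.64 * 9.81 / 1.83
gamma_d = 14.152 kN/m^3


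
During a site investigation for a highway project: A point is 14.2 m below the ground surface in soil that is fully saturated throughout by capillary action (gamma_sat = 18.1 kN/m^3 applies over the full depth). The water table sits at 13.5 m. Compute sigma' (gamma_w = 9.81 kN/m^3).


Total stress = gamma_sat * depth
sigma = 18.1 * 14.2 = 257.02 kPa
Pore water pressure u = gamma_w * (depth - d_wt)
u = 9.81 * (14.2 - 13.5) = 6.867 kPa
Effective stress = sigma - u
sigma' = 257.02 - 6.867 = 250.15 kPa


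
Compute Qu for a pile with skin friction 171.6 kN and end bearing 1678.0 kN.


Using Qu = Qf + Qb
Qu = 171.6 + 1678.0
Qu = 1849.6 kN


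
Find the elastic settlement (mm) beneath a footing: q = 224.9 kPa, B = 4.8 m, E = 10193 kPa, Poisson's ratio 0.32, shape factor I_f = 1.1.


Using Se = q * B * (1 - nu^2) * I_f / E
1 - nu^2 = 1 - 0.32^2 = 0.8976
Se = 224.9 * 4.8 * 0.8976 * 1.1 / 10193
Se = 0.104569 m
Convert to mm: Se = 0.104569 * 1000 = 104.569 mm


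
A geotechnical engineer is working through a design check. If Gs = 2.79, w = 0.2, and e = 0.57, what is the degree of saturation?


Using S = Gs * w / e
S = 2.79 * 0.2 / 0.57
S = 0.9789


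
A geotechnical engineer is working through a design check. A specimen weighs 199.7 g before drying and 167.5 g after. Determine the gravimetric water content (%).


Using w = (m_wet - m_dry) / m_dry * 100
m_wet - m_dry = 199.7 - 167.5 = 32.2 g
w = 32.2 / 167.5 * 100
w = 19.22 %


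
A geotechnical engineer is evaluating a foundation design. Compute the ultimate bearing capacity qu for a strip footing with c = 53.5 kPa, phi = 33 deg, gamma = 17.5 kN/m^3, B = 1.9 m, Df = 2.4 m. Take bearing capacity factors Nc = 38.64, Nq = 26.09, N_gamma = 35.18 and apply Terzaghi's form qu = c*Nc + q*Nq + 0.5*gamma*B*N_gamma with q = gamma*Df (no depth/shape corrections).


Compute qu = c*Nc + gamma*Df*Nq + 0.5*gamma*B*N_gamma
Term 1: 53.5 * 38.64 = 2067.24
Term 2: 17.5 * 2.4 * 26.09 = 1095.78
Term 3: 0.5 * 17.5 * 1.9 * 35.18 = 584.8675
qu = 2067.24 + 1095.78 + 584.8675
qu = 3747.89 kPa


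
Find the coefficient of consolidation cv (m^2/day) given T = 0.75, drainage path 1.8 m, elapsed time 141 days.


Using cv = T * H_dr^2 / t
H_dr^2 = 1.8^2 = 3.24
cv = 0.75 * 3.24 / 141
cv = 0.01723 m^2/day


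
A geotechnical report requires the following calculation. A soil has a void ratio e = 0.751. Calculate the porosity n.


Using the relation n = e / (1 + e)
n = 0.751 / (1 + 0.751)
n = 0.751 / 1.751
n = 0.4289


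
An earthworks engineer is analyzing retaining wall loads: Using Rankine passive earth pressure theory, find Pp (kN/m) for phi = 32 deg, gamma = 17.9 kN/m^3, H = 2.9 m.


Compute passive earth pressure coefficient:
Kp = tan^2(45 + phi/2) = tan^2(61.0) = 3.254588
Compute passive force:
Pp = 0.5 * Kp * gamma * H^2
Pp = 0.5 * 3.254588 * 17.9 * 2.9^2
Pp = 244.97 kN/m
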